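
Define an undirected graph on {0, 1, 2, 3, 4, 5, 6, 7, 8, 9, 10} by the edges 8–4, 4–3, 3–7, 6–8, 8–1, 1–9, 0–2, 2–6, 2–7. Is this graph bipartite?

Partition the vertices as {2, 3, 5, 8, 9, 10} vs {0, 1, 4, 6, 7}. Each listed edge has one endpoint in each part, so the graph is bipartite.

Yes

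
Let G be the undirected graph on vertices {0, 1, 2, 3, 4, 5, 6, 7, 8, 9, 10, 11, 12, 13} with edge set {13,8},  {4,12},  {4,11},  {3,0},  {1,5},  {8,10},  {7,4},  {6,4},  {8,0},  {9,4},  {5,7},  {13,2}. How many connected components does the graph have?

2

Component: {0, 2, 3, 8, 10, 13}
Component: {1, 4, 5, 6, 7, 9, 11, 12}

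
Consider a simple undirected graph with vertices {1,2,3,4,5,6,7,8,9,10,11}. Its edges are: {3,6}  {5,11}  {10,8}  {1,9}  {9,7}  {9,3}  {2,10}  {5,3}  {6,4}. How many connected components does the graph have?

Component: {2, 8, 10}
Component: {1, 3, 4, 5, 6, 7, 9, 11}

2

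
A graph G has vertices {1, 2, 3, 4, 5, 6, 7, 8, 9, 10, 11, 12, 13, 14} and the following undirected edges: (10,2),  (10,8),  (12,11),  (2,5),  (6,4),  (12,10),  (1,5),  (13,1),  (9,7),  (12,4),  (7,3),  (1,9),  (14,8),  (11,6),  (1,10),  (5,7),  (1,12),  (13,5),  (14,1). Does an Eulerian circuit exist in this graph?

Degrees: 1:6, 2:2, 3:1, 4:2, 5:4, 6:2, 7:3, 8:2, 9:2, 10:4, 11:2, 12:4, 13:2, 14:2
3, 7 have odd degree; an Eulerian circuit needs every degree to be even, so none exists.

No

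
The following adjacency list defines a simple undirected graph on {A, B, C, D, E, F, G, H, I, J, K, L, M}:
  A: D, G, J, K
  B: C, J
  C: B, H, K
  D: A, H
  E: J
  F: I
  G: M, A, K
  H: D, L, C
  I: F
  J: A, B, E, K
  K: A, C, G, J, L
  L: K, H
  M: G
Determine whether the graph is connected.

Component: {F, I}
Component: {A, B, C, D, E, G, H, J, K, L, M}
There are 2 separate components, so the graph is not connected.

No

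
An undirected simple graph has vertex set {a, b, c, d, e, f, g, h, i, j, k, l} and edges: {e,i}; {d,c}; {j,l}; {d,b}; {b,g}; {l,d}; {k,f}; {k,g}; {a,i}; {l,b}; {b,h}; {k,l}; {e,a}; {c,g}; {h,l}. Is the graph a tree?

No

The graph has 12 vertices and 15 edges.
It is not connected, so it is not a tree.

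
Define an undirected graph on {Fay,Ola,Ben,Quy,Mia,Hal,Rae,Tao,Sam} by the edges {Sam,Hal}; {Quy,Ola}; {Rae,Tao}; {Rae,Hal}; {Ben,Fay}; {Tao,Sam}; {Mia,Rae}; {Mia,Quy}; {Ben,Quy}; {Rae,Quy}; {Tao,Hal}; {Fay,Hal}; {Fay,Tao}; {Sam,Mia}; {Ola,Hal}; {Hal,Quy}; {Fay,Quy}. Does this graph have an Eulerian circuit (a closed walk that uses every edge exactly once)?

No

Degrees: Fay:4, Ola:2, Ben:2, Quy:6, Mia:3, Hal:6, Rae:4, Tao:4, Sam:3
Vertices with odd degree: Mia, Sam. An Eulerian circuit requires all degrees even.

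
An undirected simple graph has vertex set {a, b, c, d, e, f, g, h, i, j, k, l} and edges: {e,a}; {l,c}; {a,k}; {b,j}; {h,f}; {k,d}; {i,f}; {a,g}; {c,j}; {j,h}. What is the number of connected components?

Component: {a, d, e, g, k}
Component: {b, c, f, h, i, j, l}

2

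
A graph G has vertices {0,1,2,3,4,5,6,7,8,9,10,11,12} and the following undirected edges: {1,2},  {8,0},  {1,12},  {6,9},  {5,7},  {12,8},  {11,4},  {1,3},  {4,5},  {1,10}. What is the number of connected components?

3

Component: {6, 9}
Component: {4, 5, 7, 11}
Component: {0, 1, 2, 3, 8, 10, 12}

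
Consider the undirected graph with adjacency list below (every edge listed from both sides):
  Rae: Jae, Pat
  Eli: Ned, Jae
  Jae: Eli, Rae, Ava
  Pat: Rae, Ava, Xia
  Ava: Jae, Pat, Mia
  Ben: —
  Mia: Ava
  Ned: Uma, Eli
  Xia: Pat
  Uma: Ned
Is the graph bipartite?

A valid 2-coloring puts {Jae, Pat, Ben, Mia, Ned} on one side and {Rae, Eli, Ava, Xia, Uma} on the other; every edge crosses between the two sides.

Yes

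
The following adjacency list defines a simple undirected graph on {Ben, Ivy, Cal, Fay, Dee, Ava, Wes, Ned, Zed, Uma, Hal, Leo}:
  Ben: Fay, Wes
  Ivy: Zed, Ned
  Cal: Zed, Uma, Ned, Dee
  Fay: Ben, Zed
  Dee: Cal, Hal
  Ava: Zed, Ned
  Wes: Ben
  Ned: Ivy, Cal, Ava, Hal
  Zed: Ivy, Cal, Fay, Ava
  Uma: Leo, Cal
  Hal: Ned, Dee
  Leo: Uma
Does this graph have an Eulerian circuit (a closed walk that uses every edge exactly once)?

Degrees: Ben:2, Ivy:2, Cal:4, Fay:2, Dee:2, Ava:2, Wes:1, Ned:4, Zed:4, Uma:2, Hal:2, Leo:1
Vertices with odd degree: Wes, Leo. An Eulerian circuit requires all degrees even.

No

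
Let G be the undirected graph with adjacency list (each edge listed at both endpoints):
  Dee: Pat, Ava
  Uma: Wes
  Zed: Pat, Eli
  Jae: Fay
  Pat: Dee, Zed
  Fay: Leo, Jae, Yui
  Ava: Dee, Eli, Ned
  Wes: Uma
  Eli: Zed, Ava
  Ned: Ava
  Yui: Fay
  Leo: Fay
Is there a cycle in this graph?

Yes

|V| = 12, |E| = 10, number of components = 3.
Since 10 > 12 - 3, a cycle must exist; for instance Dee-Pat-Zed-Eli-Ava-Dee.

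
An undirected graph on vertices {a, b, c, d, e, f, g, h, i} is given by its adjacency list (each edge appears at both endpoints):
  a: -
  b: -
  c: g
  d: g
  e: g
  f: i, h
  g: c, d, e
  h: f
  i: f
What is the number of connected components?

4

Component: {a}
Component: {b}
Component: {f, h, i}
Component: {c, d, e, g}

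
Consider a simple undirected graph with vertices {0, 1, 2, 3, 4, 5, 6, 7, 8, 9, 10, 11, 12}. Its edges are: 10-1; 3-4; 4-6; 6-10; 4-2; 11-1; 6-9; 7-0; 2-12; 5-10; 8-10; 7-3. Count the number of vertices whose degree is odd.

8

Degrees: 0:1, 1:2, 2:2, 3:2, 4:3, 5:1, 6:3, 7:2, 8:1, 9:1, 10:4, 11:1, 12:1
Odd-degree vertices: 0, 4, 5, 6, 8, 9, 11, 12.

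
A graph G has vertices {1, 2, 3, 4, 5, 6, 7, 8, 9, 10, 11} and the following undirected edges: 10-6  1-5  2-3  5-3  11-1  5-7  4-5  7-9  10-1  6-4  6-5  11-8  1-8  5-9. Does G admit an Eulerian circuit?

Degrees: 1:4, 2:1, 3:2, 4:2, 5:6, 6:3, 7:2, 8:2, 9:2, 10:2, 11:2
Vertices with odd degree: 2, 6. An Eulerian circuit requires all degrees even.

No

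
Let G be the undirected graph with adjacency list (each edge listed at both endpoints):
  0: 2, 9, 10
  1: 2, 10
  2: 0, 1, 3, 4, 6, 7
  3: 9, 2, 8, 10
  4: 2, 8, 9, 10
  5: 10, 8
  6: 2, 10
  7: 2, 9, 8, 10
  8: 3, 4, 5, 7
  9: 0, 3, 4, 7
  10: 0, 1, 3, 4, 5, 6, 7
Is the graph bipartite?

Yes

A valid 2-coloring puts {2, 8, 9, 10} on one side and {0, 1, 3, 4, 5, 6, 7} on the other; every edge crosses between the two sides.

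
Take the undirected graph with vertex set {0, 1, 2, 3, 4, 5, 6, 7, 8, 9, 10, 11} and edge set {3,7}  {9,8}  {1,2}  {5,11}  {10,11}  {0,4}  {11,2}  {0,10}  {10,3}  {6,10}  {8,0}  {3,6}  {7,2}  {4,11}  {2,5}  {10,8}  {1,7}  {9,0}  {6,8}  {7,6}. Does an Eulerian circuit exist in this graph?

Degrees: 0:4, 1:2, 2:4, 3:3, 4:2, 5:2, 6:4, 7:4, 8:4, 9:2, 10:5, 11:4
3, 10 have odd degree; an Eulerian circuit needs every degree to be even, so none exists.

No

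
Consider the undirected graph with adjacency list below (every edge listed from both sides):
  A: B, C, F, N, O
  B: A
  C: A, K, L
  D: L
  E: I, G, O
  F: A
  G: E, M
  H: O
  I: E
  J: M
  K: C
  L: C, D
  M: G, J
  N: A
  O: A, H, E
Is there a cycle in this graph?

No

|V| = 15, |E| = 14, number of components = 1.
A forest on 15 vertices with 1 component has exactly 14 edges, which matches — so no cycle.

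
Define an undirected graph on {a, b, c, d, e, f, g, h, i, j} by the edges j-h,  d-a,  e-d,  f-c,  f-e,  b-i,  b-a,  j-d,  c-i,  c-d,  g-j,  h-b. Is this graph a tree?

The graph has 10 vertices and 12 edges.
Connected but with 12 > 9 edges, so it has a cycle and is not a tree.

No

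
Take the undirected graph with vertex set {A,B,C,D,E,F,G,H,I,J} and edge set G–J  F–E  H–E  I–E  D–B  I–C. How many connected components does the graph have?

4

Component: {A}
Component: {B, D}
Component: {G, J}
Component: {C, E, F, H, I}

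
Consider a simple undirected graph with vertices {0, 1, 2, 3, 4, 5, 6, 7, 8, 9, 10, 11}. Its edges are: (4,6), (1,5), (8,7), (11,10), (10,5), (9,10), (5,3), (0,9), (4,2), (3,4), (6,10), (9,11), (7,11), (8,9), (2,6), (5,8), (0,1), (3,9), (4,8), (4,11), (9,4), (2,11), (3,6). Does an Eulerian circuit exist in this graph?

Degrees: 0:2, 1:2, 2:3, 3:4, 4:6, 5:4, 6:4, 7:2, 8:4, 9:6, 10:4, 11:5
Vertices with odd degree: 2, 11. An Eulerian circuit requires all degrees even.

No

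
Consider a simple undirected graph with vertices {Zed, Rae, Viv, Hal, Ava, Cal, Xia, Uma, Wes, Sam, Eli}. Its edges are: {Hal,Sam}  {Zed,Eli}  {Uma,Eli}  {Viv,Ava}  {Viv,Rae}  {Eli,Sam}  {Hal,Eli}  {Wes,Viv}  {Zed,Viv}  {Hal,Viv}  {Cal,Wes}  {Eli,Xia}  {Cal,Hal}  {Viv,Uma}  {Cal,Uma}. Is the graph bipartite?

No

Hal-Sam-Eli-Hal is an odd cycle (length 3), and a bipartite graph can contain only even cycles.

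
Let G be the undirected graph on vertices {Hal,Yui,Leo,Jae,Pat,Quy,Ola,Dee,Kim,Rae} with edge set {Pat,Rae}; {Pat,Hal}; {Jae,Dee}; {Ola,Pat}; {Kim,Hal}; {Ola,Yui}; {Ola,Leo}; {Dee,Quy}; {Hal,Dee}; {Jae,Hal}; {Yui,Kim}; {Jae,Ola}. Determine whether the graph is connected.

Yes

A breadth-first search from Hal visits Hal, Jae, Kim, Dee, Pat, Ola, Yui, Quy, Rae, Leo — all 10 vertices — so the graph is connected.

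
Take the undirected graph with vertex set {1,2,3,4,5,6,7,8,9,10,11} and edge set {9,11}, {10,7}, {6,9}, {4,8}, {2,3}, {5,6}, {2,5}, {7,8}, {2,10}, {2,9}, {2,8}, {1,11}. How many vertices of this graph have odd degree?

6

Degrees: 1:1, 2:5, 3:1, 4:1, 5:2, 6:2, 7:2, 8:3, 9:3, 10:2, 11:2
Odd-degree vertices: 1, 2, 3, 4, 8, 9.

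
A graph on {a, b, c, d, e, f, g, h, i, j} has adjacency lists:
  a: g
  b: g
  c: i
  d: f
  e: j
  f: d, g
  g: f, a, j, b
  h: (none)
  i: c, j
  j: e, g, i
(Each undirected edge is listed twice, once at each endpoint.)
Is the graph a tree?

No

The graph has 10 vertices and 8 edges.
It splits into 2 components, so it cannot be a tree.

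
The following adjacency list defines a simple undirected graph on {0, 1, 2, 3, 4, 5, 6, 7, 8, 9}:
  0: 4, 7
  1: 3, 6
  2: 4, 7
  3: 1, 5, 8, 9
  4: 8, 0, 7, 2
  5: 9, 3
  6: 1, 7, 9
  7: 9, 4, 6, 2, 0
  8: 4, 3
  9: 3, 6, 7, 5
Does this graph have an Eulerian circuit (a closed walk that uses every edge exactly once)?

No

Degrees: 0:2, 1:2, 2:2, 3:4, 4:4, 5:2, 6:3, 7:5, 8:2, 9:4
6, 7 have odd degree; an Eulerian circuit needs every degree to be even, so none exists.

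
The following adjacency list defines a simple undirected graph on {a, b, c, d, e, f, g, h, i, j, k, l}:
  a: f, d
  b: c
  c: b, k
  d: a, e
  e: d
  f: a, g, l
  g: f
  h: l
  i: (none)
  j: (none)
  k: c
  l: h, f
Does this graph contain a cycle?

|V| = 12, |E| = 8, number of components = 4.
A forest on 12 vertices with 4 components has exactly 8 edges, which matches — so no cycle.

No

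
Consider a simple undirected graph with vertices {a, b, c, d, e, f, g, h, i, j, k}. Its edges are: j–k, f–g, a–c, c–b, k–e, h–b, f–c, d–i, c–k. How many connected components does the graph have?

Component: {d, i}
Component: {a, b, c, e, f, g, h, j, k}

2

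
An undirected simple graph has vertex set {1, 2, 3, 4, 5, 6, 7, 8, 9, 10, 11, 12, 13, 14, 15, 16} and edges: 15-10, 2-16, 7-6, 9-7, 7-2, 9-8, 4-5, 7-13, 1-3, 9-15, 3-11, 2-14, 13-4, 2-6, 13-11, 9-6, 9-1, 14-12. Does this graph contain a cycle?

Yes

|V| = 16, |E| = 18, number of components = 1.
One cycle is 7-2-6-7.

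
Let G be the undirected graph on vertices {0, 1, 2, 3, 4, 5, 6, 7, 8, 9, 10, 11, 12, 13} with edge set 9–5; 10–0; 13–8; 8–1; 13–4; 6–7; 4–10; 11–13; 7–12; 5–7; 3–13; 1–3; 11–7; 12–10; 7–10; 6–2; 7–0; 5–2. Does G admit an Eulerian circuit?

Degrees: 0:2, 1:2, 2:2, 3:2, 4:2, 5:3, 6:2, 7:6, 8:2, 9:1, 10:4, 11:2, 12:2, 13:4
5, 9 have odd degree; an Eulerian circuit needs every degree to be even, so none exists.

No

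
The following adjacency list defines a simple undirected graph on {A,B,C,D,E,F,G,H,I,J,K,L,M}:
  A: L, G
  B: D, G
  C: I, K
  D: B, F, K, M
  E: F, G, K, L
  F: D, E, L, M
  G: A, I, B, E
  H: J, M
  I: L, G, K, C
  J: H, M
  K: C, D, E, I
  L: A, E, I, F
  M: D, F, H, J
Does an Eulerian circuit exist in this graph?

Degrees: A:2, B:2, C:2, D:4, E:4, F:4, G:4, H:2, I:4, J:2, K:4, L:4, M:4
Every vertex has even degree and the edges form a single connected piece, so an Eulerian circuit exists.

Yes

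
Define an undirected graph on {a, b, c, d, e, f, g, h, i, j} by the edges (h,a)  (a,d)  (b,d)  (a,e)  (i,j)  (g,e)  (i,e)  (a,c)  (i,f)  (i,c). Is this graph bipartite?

Yes

Partition the vertices as {c, d, e, f, h, j} vs {a, b, g, i}. Each listed edge has one endpoint in each part, so the graph is bipartite.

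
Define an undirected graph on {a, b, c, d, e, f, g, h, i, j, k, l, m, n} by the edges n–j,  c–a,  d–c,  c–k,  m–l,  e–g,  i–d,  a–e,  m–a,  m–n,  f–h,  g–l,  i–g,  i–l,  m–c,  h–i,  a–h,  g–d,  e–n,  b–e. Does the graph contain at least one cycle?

Yes

|V| = 14, |E| = 20, number of components = 1.
Since 20 > 14 - 1, a cycle must exist; for instance a-m-n-e-g-i-h-a.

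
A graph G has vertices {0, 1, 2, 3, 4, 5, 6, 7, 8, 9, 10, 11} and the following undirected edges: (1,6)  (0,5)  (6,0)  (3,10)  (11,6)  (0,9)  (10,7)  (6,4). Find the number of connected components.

4

Component: {2}
Component: {8}
Component: {3, 7, 10}
Component: {0, 1, 4, 5, 6, 9, 11}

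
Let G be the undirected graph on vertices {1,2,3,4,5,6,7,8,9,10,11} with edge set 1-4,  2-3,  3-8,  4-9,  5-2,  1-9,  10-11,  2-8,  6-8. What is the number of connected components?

4

Component: {7}
Component: {10, 11}
Component: {1, 4, 9}
Component: {2, 3, 5, 6, 8}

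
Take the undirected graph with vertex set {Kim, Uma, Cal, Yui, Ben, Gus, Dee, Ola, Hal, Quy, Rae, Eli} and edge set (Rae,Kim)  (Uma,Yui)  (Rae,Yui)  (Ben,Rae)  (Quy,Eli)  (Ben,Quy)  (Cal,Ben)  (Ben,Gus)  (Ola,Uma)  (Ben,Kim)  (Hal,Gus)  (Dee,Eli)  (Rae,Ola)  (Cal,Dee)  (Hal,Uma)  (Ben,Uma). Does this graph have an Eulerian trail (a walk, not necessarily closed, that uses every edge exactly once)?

Degrees: Kim:2, Uma:4, Cal:2, Yui:2, Ben:6, Gus:2, Dee:2, Ola:2, Hal:2, Quy:2, Rae:4, Eli:2
Odd-degree vertices: none (0 total).
The non-isolated vertices are connected and exactly 0 have odd degree, so an Eulerian trail exists.

Yes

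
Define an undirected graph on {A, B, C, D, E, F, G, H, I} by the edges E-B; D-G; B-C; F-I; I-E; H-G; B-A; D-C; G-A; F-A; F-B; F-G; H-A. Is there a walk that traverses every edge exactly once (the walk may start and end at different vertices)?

Degrees: A:4, B:4, C:2, D:2, E:2, F:4, G:4, H:2, I:2
Odd-degree vertices: none (0 total).
The non-isolated vertices are connected and exactly 0 have odd degree, so an Eulerian trail exists.

Yes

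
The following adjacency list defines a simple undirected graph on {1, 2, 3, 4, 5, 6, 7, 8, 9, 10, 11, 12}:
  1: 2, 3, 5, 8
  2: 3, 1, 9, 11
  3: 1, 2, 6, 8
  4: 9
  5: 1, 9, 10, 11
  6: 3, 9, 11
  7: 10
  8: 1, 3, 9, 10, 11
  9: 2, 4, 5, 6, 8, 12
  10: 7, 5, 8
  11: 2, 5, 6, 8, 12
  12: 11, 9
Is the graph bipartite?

1-3-8-1 is an odd cycle (length 3), and a bipartite graph can contain only even cycles.

No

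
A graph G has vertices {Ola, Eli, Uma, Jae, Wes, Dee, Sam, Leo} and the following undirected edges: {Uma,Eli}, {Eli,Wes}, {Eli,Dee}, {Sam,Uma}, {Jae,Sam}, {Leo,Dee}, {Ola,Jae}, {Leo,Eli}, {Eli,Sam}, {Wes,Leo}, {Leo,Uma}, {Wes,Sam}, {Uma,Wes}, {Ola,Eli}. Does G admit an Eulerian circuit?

Degrees: Ola:2, Eli:6, Uma:4, Jae:2, Wes:4, Dee:2, Sam:4, Leo:4
All degrees are even and the non-isolated vertices are connected — an Eulerian circuit exists.

Yes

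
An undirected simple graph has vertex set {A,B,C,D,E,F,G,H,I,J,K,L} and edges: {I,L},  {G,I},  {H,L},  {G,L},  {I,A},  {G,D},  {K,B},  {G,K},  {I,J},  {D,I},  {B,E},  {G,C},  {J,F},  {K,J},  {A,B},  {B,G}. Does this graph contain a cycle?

|V| = 12, |E| = 16, number of components = 1.
Since 16 > 12 - 1, a cycle must exist; for instance I-L-G-D-I.

Yes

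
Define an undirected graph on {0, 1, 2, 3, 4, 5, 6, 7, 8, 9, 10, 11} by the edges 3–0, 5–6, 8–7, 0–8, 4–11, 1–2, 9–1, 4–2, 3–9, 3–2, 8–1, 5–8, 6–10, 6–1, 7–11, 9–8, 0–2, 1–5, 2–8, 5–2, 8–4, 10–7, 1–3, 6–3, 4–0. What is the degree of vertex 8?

Neighbors of 8: 0, 1, 2, 4, 5, 7, 9.

7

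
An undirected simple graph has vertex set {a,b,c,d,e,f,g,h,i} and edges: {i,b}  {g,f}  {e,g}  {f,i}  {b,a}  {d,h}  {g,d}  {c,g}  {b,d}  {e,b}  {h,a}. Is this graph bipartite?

No

The cycle f-g-e-b-i-f has length 5, which is odd, so the graph is not bipartite.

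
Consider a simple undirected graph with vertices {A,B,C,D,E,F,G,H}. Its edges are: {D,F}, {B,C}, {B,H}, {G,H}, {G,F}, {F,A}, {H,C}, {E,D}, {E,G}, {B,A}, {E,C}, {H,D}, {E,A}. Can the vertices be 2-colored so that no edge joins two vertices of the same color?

C-B-H-C is an odd cycle (length 3), and a bipartite graph can contain only even cycles.

No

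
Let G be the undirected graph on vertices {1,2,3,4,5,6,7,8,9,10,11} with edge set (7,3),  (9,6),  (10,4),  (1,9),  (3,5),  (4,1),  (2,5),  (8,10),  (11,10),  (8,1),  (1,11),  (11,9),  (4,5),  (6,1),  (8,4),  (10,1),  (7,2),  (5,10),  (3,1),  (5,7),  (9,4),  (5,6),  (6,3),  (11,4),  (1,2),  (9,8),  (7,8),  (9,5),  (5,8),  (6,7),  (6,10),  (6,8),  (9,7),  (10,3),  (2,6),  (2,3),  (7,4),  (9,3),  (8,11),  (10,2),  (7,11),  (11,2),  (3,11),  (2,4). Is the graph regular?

Degrees: 1:8, 2:8, 3:8, 4:8, 5:8, 6:8, 7:8, 8:8, 9:8, 10:8, 11:8
All degrees equal 8; the graph is regular.

Yes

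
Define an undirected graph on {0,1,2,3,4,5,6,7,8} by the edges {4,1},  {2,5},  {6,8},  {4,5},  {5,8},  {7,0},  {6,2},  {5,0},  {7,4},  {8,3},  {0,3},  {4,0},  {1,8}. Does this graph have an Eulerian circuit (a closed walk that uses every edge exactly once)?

Degrees: 0:4, 1:2, 2:2, 3:2, 4:4, 5:4, 6:2, 7:2, 8:4
All degrees are even and the non-isolated vertices are connected — an Eulerian circuit exists.

Yes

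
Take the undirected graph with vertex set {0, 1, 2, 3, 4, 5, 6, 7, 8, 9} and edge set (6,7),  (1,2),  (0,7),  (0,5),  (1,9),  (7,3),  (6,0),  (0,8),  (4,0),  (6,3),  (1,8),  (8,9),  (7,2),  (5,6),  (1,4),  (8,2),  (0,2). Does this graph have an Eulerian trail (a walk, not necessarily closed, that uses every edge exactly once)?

Yes

Degrees: 0:6, 1:4, 2:4, 3:2, 4:2, 5:2, 6:4, 7:4, 8:4, 9:2
Odd-degree vertices: none (0 total).
The non-isolated vertices are connected and exactly 0 have odd degree, so an Eulerian trail exists.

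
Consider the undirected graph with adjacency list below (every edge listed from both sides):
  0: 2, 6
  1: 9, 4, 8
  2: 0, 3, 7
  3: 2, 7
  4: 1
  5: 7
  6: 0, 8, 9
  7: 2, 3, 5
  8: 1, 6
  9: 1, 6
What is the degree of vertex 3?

2

Neighbors of 3: 2, 7.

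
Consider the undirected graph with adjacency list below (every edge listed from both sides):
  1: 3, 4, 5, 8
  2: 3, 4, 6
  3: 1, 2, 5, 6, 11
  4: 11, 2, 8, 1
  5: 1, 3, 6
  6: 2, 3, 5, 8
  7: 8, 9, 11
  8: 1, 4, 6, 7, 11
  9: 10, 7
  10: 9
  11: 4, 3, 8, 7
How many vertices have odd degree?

Degrees: 1:4, 2:3, 3:5, 4:4, 5:3, 6:4, 7:3, 8:5, 9:2, 10:1, 11:4
Odd-degree vertices: 2, 3, 5, 7, 8, 10.

6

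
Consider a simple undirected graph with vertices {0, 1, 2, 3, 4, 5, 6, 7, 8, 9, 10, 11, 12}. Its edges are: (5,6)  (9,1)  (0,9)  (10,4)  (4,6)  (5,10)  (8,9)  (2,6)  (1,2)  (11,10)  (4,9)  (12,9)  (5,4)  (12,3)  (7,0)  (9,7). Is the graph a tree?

|V| = 13, |E| = 16.
A tree on 13 vertices has exactly 12 edges; this graph has 16, so it contains a cycle and is not a tree.

No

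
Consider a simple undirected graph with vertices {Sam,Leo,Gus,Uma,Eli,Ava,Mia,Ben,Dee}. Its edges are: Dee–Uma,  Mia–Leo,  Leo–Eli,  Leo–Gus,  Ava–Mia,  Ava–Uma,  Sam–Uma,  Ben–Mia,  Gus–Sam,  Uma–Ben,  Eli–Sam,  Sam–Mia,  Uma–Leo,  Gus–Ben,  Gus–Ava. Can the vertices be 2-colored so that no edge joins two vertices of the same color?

Yes

A valid 2-coloring puts {Gus, Uma, Eli, Mia} on one side and {Sam, Leo, Ava, Ben, Dee} on the other; every edge crosses between the two sides.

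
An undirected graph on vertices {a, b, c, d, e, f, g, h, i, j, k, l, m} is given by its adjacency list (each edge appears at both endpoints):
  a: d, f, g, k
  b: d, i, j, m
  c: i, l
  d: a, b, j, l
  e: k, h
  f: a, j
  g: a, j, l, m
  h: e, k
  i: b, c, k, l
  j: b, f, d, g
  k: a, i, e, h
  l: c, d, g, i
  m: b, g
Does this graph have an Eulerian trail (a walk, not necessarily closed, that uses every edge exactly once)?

Degrees: a:4, b:4, c:2, d:4, e:2, f:2, g:4, h:2, i:4, j:4, k:4, l:4, m:2
Odd-degree vertices: none (0 total).
The non-isolated vertices are connected and exactly 0 have odd degree, so an Eulerian trail exists.

Yes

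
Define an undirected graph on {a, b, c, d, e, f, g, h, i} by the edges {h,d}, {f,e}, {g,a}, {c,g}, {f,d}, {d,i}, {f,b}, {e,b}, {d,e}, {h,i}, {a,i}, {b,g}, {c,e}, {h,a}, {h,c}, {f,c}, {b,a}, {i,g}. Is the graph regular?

Degrees: a:4, b:4, c:4, d:4, e:4, f:4, g:4, h:4, i:4
All degrees equal 4; the graph is regular.

Yes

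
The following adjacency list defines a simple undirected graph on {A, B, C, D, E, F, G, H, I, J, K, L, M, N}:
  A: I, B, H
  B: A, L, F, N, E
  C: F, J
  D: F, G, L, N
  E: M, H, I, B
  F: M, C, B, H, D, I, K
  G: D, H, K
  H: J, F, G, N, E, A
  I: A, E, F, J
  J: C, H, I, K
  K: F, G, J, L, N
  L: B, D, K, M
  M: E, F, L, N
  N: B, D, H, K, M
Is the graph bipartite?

Color {B, C, D, H, I, K, M} black and {A, E, F, G, J, L, N} white. No edge joins two same-colored vertices, so the graph is bipartite.

Yes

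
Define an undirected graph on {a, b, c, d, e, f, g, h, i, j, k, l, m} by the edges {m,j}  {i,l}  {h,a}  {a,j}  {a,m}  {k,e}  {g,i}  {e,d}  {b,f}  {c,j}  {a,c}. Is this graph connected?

Component: {b, f}
Component: {d, e, k}
Component: {g, i, l}
Component: {a, c, h, j, m}
There are 4 separate components, so the graph is not connected.

No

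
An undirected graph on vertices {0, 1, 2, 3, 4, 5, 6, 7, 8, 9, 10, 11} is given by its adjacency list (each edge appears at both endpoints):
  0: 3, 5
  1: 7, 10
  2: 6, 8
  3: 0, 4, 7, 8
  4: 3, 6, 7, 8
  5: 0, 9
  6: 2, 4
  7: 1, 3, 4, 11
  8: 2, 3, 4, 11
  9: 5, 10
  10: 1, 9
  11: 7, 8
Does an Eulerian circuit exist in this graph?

Degrees: 0:2, 1:2, 2:2, 3:4, 4:4, 5:2, 6:2, 7:4, 8:4, 9:2, 10:2, 11:2
Every vertex has even degree and the edges form a single connected piece, so an Eulerian circuit exists.

Yes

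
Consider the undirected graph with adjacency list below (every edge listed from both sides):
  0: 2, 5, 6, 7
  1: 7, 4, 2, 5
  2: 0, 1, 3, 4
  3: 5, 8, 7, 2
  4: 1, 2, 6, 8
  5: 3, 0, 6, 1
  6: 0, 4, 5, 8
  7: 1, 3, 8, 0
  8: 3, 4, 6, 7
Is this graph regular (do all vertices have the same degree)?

Degrees: 0:4, 1:4, 2:4, 3:4, 4:4, 5:4, 6:4, 7:4, 8:4
All degrees equal 4; the graph is regular.

Yes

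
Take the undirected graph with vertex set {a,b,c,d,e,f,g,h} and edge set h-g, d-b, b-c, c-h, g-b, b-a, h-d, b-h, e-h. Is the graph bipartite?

No

The cycle d-b-h-d has length 3, which is odd, so the graph is not bipartite.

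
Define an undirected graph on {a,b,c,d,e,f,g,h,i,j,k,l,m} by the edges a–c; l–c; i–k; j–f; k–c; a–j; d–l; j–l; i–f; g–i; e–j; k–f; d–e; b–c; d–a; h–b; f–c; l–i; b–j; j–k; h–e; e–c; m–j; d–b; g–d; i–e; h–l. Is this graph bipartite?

The cycle k-f-j-k has length 3, which is odd, so the graph is not bipartite.

No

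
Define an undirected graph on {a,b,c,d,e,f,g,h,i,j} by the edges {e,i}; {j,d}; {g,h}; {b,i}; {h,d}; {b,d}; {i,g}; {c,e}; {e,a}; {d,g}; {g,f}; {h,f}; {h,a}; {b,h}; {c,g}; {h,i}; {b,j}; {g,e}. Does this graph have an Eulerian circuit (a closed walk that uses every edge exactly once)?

Yes

Degrees: a:2, b:4, c:2, d:4, e:4, f:2, g:6, h:6, i:4, j:2
All degrees are even and the non-isolated vertices are connected — an Eulerian circuit exists.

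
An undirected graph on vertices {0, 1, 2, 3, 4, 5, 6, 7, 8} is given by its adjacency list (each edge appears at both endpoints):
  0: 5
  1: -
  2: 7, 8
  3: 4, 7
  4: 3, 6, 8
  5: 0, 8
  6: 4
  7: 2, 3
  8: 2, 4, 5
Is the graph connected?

Component: {1}
Component: {0, 2, 3, 4, 5, 6, 7, 8}
No edge joins these 2 groups, so the graph is disconnected.

No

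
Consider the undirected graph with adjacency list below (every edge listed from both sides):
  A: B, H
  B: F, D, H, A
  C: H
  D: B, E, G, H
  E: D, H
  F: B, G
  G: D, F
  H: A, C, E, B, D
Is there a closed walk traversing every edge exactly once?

No

Degrees: A:2, B:4, C:1, D:4, E:2, F:2, G:2, H:5
C, H have odd degree; an Eulerian circuit needs every degree to be even, so none exists.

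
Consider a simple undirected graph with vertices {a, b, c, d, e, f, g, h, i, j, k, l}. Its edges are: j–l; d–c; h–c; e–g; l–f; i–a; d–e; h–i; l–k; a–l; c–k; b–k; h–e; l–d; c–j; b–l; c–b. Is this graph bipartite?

The cycle k-b-l-k has length 3, which is odd, so the graph is not bipartite.

No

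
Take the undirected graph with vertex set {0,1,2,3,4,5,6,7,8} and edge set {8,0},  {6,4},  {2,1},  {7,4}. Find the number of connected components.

5

Component: {3}
Component: {5}
Component: {0, 8}
Component: {1, 2}
Component: {4, 6, 7}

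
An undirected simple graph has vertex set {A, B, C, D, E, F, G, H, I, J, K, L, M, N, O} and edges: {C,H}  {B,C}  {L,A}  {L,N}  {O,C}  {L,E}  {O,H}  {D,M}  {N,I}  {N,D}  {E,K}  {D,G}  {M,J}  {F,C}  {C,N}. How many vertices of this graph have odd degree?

10

Degrees: A:1, B:1, C:5, D:3, E:2, F:1, G:1, H:2, I:1, J:1, K:1, L:3, M:2, N:4, O:2
Odd-degree vertices: A, B, C, D, F, G, I, J, K, L.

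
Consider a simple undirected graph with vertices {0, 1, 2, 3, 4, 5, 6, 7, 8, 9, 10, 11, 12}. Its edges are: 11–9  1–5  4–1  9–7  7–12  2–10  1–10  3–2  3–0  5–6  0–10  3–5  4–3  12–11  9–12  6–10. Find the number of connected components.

Component: {8}
Component: {7, 9, 11, 12}
Component: {0, 1, 2, 3, 4, 5, 6, 10}

3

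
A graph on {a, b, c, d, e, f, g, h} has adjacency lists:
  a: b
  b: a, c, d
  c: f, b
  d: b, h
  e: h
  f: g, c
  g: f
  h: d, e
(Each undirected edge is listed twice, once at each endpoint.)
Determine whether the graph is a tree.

The graph has 8 vertices and 7 edges.
Connected and |E| = |V| - 1, which characterizes a tree.

Yes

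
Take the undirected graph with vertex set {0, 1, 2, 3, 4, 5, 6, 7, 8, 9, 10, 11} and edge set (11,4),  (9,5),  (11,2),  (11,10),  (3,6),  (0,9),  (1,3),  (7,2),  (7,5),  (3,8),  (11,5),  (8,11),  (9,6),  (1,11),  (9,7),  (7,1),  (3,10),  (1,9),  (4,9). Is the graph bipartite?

The cycle 5-7-9-5 has length 3, which is odd, so the graph is not bipartite.

No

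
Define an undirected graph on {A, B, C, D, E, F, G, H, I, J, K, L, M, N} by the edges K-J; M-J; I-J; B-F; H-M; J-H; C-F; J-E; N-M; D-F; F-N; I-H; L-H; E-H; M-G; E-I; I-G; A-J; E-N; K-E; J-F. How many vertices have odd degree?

Degrees: A:1, B:1, C:1, D:1, E:5, F:5, G:2, H:5, I:4, J:7, K:2, L:1, M:4, N:3
Odd-degree vertices: A, B, C, D, E, F, H, J, L, N.

10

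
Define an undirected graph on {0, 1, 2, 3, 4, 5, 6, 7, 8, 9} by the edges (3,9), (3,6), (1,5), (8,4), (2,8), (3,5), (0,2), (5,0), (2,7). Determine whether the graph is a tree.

The graph has 10 vertices and 9 edges.
It is connected with exactly 9 edges, hence acyclic — it is a tree.

Yes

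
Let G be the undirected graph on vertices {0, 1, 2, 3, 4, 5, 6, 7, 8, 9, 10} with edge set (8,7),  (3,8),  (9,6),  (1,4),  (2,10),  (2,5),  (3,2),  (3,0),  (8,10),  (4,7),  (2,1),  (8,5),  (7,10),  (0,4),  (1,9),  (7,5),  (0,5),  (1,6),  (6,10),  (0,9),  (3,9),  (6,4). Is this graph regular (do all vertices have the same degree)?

Yes

Degrees: 0:4, 1:4, 2:4, 3:4, 4:4, 5:4, 6:4, 7:4, 8:4, 9:4, 10:4
Every vertex has degree 4, so the graph is 4-regular.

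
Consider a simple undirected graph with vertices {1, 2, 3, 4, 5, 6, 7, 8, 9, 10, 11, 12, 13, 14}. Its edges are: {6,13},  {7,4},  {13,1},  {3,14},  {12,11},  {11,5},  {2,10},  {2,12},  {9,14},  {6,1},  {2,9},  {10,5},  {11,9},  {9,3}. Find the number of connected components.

Component: {8}
Component: {4, 7}
Component: {1, 6, 13}
Component: {2, 3, 5, 9, 10, 11, 12, 14}

4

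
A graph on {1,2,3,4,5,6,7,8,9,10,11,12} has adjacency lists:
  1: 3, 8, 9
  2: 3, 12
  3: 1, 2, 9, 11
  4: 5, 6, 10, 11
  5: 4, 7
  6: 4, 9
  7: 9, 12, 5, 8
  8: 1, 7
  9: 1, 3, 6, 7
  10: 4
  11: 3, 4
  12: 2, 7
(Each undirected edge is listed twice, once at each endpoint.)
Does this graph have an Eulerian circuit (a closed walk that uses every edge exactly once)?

Degrees: 1:3, 2:2, 3:4, 4:4, 5:2, 6:2, 7:4, 8:2, 9:4, 10:1, 11:2, 12:2
Vertices with odd degree: 1, 10. An Eulerian circuit requires all degrees even.

No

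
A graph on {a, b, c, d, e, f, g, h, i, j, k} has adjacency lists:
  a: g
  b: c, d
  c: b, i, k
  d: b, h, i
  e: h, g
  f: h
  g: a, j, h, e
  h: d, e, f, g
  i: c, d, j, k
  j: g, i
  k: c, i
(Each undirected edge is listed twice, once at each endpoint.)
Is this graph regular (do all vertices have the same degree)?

No

Degrees: a:1, b:2, c:3, d:3, e:2, f:1, g:4, h:4, i:4, j:2, k:2
Vertex a has degree 1 while g has degree 4, so the graph is not regular.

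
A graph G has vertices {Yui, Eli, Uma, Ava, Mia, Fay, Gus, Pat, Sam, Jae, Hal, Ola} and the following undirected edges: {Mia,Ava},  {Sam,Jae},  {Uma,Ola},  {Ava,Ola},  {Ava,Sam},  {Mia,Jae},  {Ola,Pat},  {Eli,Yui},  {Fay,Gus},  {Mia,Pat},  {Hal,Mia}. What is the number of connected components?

3

Component: {Yui, Eli}
Component: {Fay, Gus}
Component: {Uma, Ava, Mia, Pat, Sam, Jae, Hal, Ola}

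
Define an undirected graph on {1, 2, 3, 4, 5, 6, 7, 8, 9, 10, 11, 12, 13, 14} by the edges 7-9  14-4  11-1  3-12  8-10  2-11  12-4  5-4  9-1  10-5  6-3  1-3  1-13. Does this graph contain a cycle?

No

The graph has 14 vertices, 13 edges, and 1 connected component.
A forest on 14 vertices with 1 component has exactly 13 edges, which matches — so no cycle.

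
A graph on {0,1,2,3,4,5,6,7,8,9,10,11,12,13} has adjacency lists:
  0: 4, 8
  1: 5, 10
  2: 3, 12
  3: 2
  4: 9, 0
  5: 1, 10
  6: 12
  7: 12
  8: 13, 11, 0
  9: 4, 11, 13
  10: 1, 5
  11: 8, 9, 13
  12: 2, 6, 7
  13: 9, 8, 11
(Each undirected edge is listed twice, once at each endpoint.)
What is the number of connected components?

3

Component: {1, 5, 10}
Component: {2, 3, 6, 7, 12}
Component: {0, 4, 8, 9, 11, 13}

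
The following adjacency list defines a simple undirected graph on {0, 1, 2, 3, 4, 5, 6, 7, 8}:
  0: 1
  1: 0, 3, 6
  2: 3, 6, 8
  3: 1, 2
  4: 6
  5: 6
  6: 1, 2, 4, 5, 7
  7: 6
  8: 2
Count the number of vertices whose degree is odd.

8

Degrees: 0:1, 1:3, 2:3, 3:2, 4:1, 5:1, 6:5, 7:1, 8:1
Odd-degree vertices: 0, 1, 2, 4, 5, 6, 7, 8.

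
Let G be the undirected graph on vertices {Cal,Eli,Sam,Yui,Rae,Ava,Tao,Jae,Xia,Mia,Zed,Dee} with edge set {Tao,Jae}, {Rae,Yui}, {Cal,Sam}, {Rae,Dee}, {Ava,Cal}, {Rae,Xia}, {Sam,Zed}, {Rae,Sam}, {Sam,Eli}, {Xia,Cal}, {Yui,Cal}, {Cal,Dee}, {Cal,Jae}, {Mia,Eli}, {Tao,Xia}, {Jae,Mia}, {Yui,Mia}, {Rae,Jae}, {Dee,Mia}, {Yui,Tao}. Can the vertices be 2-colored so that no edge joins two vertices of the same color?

Mia-Eli-Sam-Rae-Dee-Mia is an odd cycle (length 5), and a bipartite graph can contain only even cycles.

No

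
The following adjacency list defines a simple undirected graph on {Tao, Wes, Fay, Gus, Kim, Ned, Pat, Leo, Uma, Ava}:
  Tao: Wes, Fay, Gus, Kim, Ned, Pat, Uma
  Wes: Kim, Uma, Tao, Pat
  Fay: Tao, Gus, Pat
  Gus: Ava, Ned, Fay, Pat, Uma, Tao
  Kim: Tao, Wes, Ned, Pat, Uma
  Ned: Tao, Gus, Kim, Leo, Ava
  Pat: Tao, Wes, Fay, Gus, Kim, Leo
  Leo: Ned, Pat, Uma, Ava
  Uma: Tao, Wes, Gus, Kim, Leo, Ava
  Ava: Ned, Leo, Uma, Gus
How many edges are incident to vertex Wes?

Neighbors of Wes: Tao, Kim, Pat, Uma.

4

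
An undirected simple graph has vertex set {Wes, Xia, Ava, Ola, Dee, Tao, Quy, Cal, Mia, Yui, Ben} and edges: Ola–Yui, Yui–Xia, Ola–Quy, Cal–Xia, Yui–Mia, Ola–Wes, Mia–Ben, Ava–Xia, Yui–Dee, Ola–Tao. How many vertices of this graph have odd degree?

Degrees: Wes:1, Xia:3, Ava:1, Ola:4, Dee:1, Tao:1, Quy:1, Cal:1, Mia:2, Yui:4, Ben:1
Odd-degree vertices: Wes, Xia, Ava, Dee, Tao, Quy, Cal, Ben.

8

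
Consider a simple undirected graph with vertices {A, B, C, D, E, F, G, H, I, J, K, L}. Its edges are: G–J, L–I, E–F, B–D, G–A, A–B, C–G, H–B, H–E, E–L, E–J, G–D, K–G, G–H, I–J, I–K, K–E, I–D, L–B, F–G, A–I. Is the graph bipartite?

Yes

A valid 2-coloring puts {B, E, G, I} on one side and {A, C, D, F, H, J, K, L} on the other; every edge crosses between the two sides.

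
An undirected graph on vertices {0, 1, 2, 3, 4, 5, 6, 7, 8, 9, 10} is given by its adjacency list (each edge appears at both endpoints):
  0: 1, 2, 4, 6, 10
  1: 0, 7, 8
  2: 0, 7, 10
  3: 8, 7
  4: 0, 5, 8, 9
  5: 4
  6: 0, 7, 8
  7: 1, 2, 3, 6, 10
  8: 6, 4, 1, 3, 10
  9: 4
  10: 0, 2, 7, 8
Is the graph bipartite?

The cycle 7-2-10-7 has length 3, which is odd, so the graph is not bipartite.

No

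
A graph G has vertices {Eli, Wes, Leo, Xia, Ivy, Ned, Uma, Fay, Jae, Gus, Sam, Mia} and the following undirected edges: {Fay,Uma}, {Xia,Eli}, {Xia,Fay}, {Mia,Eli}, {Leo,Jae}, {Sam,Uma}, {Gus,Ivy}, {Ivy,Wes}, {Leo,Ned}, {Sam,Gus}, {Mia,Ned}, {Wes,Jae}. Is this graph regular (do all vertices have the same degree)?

Yes

Degrees: Eli:2, Wes:2, Leo:2, Xia:2, Ivy:2, Ned:2, Uma:2, Fay:2, Jae:2, Gus:2, Sam:2, Mia:2
Every vertex has degree 2, so the graph is 2-regular.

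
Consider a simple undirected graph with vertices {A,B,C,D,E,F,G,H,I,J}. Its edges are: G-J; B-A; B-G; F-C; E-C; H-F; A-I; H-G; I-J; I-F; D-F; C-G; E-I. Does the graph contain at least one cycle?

Yes

|V| = 10, |E| = 13, number of components = 1.
Since 13 > 10 - 1, a cycle must exist; for instance C-F-I-E-C.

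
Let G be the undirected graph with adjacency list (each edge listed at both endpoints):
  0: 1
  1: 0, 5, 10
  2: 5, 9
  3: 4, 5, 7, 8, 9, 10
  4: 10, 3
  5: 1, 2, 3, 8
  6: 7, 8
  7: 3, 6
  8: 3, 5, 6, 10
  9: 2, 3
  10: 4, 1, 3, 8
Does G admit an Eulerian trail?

Degrees: 0:1, 1:3, 2:2, 3:6, 4:2, 5:4, 6:2, 7:2, 8:4, 9:2, 10:4
Odd-degree vertices: 0, 1 (2 total).
With 2 odd-degree vertices and all edges in one connected piece, an Eulerian trail exists (from 0 to 1).

Yes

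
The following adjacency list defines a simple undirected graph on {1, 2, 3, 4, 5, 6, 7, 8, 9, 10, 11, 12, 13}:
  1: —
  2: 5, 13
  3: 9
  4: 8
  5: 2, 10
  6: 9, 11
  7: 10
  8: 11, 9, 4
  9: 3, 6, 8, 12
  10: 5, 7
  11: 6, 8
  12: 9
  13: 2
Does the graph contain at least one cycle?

The graph has 13 vertices, 11 edges, and 3 connected components.
Since 11 > 13 - 3, a cycle must exist; for instance 9-6-11-8-9.

Yes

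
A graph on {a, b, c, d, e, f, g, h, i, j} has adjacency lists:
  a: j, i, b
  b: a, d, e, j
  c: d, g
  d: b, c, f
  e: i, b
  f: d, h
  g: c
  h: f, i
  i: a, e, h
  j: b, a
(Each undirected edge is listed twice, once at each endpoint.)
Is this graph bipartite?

The cycle b-a-j-b has length 3, which is odd, so the graph is not bipartite.

No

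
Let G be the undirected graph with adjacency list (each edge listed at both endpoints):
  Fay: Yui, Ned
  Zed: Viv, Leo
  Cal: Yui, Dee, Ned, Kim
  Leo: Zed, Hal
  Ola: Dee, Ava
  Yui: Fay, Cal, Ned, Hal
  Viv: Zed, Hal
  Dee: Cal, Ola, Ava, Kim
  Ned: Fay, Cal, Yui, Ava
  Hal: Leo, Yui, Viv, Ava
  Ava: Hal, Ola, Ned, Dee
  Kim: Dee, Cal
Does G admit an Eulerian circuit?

Yes

Degrees: Fay:2, Zed:2, Cal:4, Leo:2, Ola:2, Yui:4, Viv:2, Dee:4, Ned:4, Hal:4, Ava:4, Kim:2
Every vertex has even degree and the edges form a single connected piece, so an Eulerian circuit exists.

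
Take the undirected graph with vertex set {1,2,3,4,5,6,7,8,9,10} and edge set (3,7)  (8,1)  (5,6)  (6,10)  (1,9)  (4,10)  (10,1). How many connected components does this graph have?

Component: {2}
Component: {3, 7}
Component: {1, 4, 5, 6, 8, 9, 10}

3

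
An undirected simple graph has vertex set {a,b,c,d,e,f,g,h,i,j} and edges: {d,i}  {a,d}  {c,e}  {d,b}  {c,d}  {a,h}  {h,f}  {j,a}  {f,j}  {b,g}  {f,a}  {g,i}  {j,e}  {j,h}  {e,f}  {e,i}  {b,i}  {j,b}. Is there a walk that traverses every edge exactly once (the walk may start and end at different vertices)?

Degrees: a:4, b:4, c:2, d:4, e:4, f:4, g:2, h:3, i:4, j:5
Odd-degree vertices: h, j (2 total).
The non-isolated vertices are connected and exactly 2 have odd degree, so an Eulerian trail exists (from h to j).

Yes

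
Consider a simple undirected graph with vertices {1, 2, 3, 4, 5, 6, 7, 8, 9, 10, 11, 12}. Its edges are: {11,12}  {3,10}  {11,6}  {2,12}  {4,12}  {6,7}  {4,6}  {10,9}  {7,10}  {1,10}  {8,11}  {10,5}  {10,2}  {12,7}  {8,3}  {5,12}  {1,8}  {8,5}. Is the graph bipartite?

Color {6, 8, 10, 12} black and {1, 2, 3, 4, 5, 7, 9, 11} white. No edge joins two same-colored vertices, so the graph is bipartite.

Yes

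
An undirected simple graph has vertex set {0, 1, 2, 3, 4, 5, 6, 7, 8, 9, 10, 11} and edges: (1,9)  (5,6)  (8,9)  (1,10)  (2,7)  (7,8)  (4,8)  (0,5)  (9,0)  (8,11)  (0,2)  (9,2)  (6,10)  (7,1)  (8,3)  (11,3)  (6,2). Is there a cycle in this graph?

Yes

|V| = 12, |E| = 17, number of components = 1.
Since 17 > 12 - 1, a cycle must exist; for instance 9-8-7-2-9.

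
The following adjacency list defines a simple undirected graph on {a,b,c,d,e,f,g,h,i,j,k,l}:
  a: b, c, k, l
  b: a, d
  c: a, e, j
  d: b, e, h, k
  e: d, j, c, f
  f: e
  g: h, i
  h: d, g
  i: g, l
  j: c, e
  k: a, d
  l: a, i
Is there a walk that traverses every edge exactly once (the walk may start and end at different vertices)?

Yes

Degrees: a:4, b:2, c:3, d:4, e:4, f:1, g:2, h:2, i:2, j:2, k:2, l:2
Odd-degree vertices: c, f (2 total).
The non-isolated vertices are connected and exactly 2 have odd degree, so an Eulerian trail exists (from c to f).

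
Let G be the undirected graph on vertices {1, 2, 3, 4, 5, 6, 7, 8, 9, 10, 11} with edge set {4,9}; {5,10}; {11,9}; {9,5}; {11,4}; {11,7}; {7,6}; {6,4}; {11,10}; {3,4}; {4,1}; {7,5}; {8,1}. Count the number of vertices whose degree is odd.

Degrees: 1:2, 2:0, 3:1, 4:5, 5:3, 6:2, 7:3, 8:1, 9:3, 10:2, 11:4
Odd-degree vertices: 3, 4, 5, 7, 8, 9.

6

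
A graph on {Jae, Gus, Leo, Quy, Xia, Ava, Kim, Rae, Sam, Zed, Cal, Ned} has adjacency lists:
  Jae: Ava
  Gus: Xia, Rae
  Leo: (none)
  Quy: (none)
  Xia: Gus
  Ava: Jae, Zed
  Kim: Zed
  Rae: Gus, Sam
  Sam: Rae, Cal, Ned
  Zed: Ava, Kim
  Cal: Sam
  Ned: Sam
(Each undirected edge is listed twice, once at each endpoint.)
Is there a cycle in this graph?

The graph has 12 vertices, 8 edges, and 4 connected components.
A forest on 12 vertices with 4 components has exactly 8 edges, which matches — so no cycle.

No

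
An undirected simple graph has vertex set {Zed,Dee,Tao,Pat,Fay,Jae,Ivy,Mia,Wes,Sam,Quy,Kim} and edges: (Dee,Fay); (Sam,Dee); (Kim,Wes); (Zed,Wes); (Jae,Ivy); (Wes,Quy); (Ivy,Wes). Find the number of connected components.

5

Component: {Tao}
Component: {Pat}
Component: {Mia}
Component: {Dee, Fay, Sam}
Component: {Zed, Jae, Ivy, Wes, Quy, Kim}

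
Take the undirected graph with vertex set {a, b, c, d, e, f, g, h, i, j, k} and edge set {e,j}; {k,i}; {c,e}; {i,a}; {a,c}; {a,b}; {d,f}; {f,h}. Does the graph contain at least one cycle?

No

|V| = 11, |E| = 8, number of components = 3.
A forest on 11 vertices with 3 components has exactly 8 edges, which matches — so no cycle.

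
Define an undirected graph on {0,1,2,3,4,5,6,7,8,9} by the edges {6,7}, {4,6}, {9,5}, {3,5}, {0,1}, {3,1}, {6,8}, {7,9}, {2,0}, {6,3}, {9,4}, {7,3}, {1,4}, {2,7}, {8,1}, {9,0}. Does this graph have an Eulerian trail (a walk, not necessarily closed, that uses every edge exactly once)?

Degrees: 0:3, 1:4, 2:2, 3:4, 4:3, 5:2, 6:4, 7:4, 8:2, 9:4
Odd-degree vertices: 0, 4 (2 total).
The non-isolated vertices are connected and exactly 2 have odd degree, so an Eulerian trail exists (from 0 to 4).

Yes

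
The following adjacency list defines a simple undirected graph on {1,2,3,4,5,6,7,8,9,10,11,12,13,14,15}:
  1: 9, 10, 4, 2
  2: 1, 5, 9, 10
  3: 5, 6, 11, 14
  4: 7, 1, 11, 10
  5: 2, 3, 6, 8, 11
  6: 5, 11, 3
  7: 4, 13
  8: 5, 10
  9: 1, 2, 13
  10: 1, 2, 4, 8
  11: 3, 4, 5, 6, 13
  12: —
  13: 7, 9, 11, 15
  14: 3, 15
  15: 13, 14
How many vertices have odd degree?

Degrees: 1:4, 2:4, 3:4, 4:4, 5:5, 6:3, 7:2, 8:2, 9:3, 10:4, 11:5, 12:0, 13:4, 14:2, 15:2
Odd-degree vertices: 5, 6, 9, 11.

4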